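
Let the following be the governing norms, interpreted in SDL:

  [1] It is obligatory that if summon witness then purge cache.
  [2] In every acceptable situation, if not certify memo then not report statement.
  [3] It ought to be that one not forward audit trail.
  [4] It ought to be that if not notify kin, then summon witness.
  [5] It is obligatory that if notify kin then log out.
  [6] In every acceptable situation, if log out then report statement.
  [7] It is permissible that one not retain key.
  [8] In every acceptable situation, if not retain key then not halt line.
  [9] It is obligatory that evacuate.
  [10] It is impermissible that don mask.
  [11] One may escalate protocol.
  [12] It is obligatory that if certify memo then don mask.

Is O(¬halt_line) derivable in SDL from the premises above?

No

Premise 8 is O(¬retain_key → ¬halt_line), but O(¬retain_key) is not derivable from the premises (the permission P(¬retain_key) asserts only ¬O(retain_key), not O(¬retain_key)), so it does not yield O(¬halt_line).
No other premise forces O(¬halt_line). An ideal world satisfying every premise can still have ¬halt_line false, so O(¬halt_line) is not derivable.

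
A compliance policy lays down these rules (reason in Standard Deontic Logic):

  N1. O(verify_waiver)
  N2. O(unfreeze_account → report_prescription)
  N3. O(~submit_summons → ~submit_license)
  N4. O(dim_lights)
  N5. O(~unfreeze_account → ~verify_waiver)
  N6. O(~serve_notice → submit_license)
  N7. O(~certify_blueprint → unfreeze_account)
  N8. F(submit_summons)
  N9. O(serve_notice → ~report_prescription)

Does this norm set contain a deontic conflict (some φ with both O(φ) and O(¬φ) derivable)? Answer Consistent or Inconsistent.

Inconsistent

Premise 1 states O(verify_waiver) outright.
Premise 5 is O(~unfreeze_account → ~verify_waiver); contrapositively O(verify_waiver → unfreeze_account). Since O(verify_waiver) holds, K gives O(unfreeze_account).
From O(unfreeze_account) and premise 2, O(unfreeze_account → report_prescription), we obtain O(report_prescription).
The contrapositive of premise 9 (O(serve_notice → ~report_prescription)) is O(report_prescription → ~serve_notice), and O(report_prescription) is already established, so O(~serve_notice).
Applying K to premise 6 (O(~serve_notice → submit_license)) and O(~serve_notice) yields O(submit_license).
Premise 3 is O(~submit_summons → ~submit_license); contrapositively O(submit_license → submit_summons). Since O(submit_license) holds, K gives O(submit_summons).
Yet premise 8 is F(submit_summons), i.e. O(~submit_summons).
We now have both O(submit_summons) and O(~submit_summons) — submit_summons is simultaneously obligatory and forbidden, violating the D-axiom.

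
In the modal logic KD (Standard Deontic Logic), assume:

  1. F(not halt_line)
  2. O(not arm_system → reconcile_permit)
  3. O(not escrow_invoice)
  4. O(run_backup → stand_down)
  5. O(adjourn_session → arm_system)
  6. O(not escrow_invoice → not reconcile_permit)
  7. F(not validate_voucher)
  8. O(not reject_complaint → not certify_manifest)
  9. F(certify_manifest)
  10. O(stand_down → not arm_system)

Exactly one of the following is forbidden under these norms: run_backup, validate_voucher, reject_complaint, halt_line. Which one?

run_backup

Premise 3 gives O(not escrow_invoice).
From O(not escrow_invoice) and premise 6, O(not escrow_invoice → not reconcile_permit), we obtain O(not reconcile_permit).
Premise 2 is O(not arm_system → reconcile_permit); contrapositively O(not reconcile_permit → arm_system). Since O(not reconcile_permit) holds, K gives O(arm_system).
The contrapositive of premise 10 (O(stand_down → not arm_system)) is O(arm_system → not stand_down), and O(arm_system) is already established, so O(not stand_down).
Premise 4, O(run_backup → stand_down), contraposes to O(not stand_down → not run_backup); with O(not stand_down) we get O(not run_backup).
So O(not run_backup) holds, i.e. run_backup is forbidden. None of the other listed options is forbidden under the premises.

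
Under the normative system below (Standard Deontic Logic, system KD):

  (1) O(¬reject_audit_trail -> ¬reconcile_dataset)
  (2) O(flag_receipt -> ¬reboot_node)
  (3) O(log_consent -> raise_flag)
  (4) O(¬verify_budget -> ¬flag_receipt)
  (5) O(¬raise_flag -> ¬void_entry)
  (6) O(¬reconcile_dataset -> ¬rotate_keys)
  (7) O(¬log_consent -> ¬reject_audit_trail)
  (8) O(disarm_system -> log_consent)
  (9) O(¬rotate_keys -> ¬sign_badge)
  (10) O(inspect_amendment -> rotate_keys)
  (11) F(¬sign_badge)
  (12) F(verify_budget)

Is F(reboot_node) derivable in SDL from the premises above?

Premise 2 is O(flag_receipt -> ¬reboot_node), but O(flag_receipt) is not derivable from the premises, so it does not yield O(¬reboot_node).
No other premise forces O(¬reboot_node). An ideal world satisfying every premise can still have reboot_node true, so F(reboot_node) is not derivable.

No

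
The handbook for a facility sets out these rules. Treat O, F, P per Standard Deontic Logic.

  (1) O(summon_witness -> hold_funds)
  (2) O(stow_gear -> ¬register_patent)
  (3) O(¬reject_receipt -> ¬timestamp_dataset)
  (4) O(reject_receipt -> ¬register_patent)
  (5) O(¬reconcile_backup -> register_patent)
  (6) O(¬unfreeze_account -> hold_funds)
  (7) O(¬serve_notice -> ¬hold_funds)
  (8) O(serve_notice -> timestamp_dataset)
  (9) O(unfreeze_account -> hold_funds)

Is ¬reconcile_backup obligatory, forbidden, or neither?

Forbidden

Premises 9 and 6 cover both cases: O(unfreeze_account -> hold_funds) and O(¬unfreeze_account -> hold_funds). Since unfreeze_account ∨ ¬unfreeze_account is a tautology, O(hold_funds) follows.
Premise 7 is O(¬serve_notice -> ¬hold_funds); contrapositively O(hold_funds -> serve_notice). Since O(hold_funds) holds, K gives O(serve_notice).
Premise 8 is O(serve_notice -> timestamp_dataset); since O(serve_notice), deontic closure gives O(timestamp_dataset).
Premise 3 is O(¬reject_receipt -> ¬timestamp_dataset); contrapositively O(timestamp_dataset -> reject_receipt). Since O(timestamp_dataset) holds, K gives O(reject_receipt).
With premise 4, O(reject_receipt -> ¬register_patent), the K-axiom yields O(¬register_patent).
The contrapositive of premise 5 (O(¬reconcile_backup -> register_patent)) is O(¬register_patent -> reconcile_backup), and O(¬register_patent) is already established, so O(reconcile_backup).
Premises 1, 2 do not contribute to this derivation.
Thus O(reconcile_backup), which is F(¬reconcile_backup): ¬reconcile_backup is forbidden.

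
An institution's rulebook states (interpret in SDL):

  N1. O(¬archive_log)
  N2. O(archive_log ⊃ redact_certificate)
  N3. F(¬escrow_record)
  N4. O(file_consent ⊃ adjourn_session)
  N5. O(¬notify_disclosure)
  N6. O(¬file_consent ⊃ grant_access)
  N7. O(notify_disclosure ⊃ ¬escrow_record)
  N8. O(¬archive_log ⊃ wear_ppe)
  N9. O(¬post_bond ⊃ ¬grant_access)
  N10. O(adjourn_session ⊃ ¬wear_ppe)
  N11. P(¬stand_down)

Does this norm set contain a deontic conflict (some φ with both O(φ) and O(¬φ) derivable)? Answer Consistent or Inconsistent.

Consistent

Premise 7 is O(notify_disclosure ⊃ ¬escrow_record), but O(notify_disclosure) is not derivable from the premises, so it does not yield O(¬escrow_record).
So O(¬escrow_record) is not derivable, and the apparent clash with O(escrow_record) does not arise.
A world satisfying every obligation exists (e.g. adjourn_session=false, archive_log=false, escrow_record=true, file_consent=false, grant_access=true, notify_disclosure=false, post_bond=true, redact_certificate=false, stand_down=false, wear_ppe=true); no atom is both obligatory and forbidden, so the set is consistent.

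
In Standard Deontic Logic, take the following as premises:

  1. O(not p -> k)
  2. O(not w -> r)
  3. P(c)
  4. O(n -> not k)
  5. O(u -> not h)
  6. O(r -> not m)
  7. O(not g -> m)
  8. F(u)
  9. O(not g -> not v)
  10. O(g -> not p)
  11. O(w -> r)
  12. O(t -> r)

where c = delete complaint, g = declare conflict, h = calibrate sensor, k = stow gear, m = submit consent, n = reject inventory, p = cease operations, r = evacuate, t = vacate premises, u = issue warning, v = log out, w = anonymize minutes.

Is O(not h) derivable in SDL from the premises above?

No

Premise 5 is O(u -> not h), but O(u) is not derivable from the premises, so it does not yield O(not h).
No other premise forces O(not h). An ideal world satisfying every premise can still have not h false, so O(not h) is not derivable.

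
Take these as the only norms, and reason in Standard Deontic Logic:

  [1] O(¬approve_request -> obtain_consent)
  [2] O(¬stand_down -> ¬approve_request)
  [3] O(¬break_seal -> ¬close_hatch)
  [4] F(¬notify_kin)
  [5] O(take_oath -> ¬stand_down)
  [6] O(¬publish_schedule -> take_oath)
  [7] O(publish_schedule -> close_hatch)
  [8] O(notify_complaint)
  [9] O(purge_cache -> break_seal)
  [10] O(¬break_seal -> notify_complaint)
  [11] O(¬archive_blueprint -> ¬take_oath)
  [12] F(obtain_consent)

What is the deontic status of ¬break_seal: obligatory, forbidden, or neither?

Forbidden

Premise 12 is F(obtain_consent), i.e. O(¬obtain_consent).
Premise 1, O(¬approve_request -> obtain_consent), contraposes to O(¬obtain_consent -> approve_request); with O(¬obtain_consent) we get O(approve_request).
Premise 2 is O(¬stand_down -> ¬approve_request); contrapositively O(approve_request -> stand_down). Since O(approve_request) holds, K gives O(stand_down).
The contrapositive of premise 5 (O(take_oath -> ¬stand_down)) is O(stand_down -> ¬take_oath), and O(stand_down) is already established, so O(¬take_oath).
Premise 6, O(¬publish_schedule -> take_oath), contraposes to O(¬take_oath -> publish_schedule); with O(¬take_oath) we get O(publish_schedule).
From O(publish_schedule) and premise 7, O(publish_schedule -> close_hatch), we obtain O(close_hatch).
The contrapositive of premise 3 (O(¬break_seal -> ¬close_hatch)) is O(close_hatch -> break_seal), and O(close_hatch) is already established, so O(break_seal).
Premises 4, 8, 9, 10, 11 do not contribute to this derivation.
Thus O(break_seal), which is F(¬break_seal): ¬break_seal is forbidden.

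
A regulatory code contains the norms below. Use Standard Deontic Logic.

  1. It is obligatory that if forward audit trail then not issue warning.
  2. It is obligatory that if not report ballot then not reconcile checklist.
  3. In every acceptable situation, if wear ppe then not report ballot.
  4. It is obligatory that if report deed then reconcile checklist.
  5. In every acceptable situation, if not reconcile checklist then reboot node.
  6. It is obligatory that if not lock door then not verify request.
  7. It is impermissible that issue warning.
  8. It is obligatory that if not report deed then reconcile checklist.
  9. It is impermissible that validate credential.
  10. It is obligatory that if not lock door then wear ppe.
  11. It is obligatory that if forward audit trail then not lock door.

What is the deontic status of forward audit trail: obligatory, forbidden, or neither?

Forbidden

Premises 4 and 8 cover both cases: O(report_deed → reconcile_checklist) and O(¬report_deed → reconcile_checklist). Since report_deed ∨ ¬report_deed is a tautology, O(reconcile_checklist) follows.
The contrapositive of premise 2 (O(¬report_ballot → ¬reconcile_checklist)) is O(reconcile_checklist → report_ballot), and O(reconcile_checklist) is already established, so O(report_ballot).
Premise 3 is O(wear_ppe → ¬report_ballot); contrapositively O(report_ballot → ¬wear_ppe). Since O(report_ballot) holds, K gives O(¬wear_ppe).
Premise 10, O(¬lock_door → wear_ppe), contraposes to O(¬wear_ppe → lock_door); with O(¬wear_ppe) we get O(lock_door).
The contrapositive of premise 11 (O(forward_audit_trail → ¬lock_door)) is O(lock_door → ¬forward_audit_trail), and O(lock_door) is already established, so O(¬forward_audit_trail).
Premises 1, 5, 6, 7, 9 do not contribute to this derivation.
Thus O(¬forward_audit_trail), which is F(forward_audit_trail): forward_audit_trail is forbidden.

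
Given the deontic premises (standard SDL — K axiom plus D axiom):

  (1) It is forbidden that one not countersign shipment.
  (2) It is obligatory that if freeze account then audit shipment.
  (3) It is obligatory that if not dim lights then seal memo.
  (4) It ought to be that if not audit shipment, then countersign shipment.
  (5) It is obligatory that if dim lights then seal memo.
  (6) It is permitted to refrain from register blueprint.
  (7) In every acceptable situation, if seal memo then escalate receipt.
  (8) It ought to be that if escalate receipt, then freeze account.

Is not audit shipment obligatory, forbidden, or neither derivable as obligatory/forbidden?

By case analysis on dim_lights: premise 5 gives O(dim_lights → seal_memo) and premise 3 gives O(¬dim_lights → seal_memo), so O(seal_memo) either way.
Premise 7 is O(seal_memo → escalate_receipt); since O(seal_memo), deontic closure gives O(escalate_receipt).
From O(escalate_receipt) and premise 8, O(escalate_receipt → freeze_account), we obtain O(freeze_account).
With premise 2, O(freeze_account → audit_shipment), the K-axiom yields O(audit_shipment).
Premises 1, 4, 6 do not contribute to this derivation.
Thus O(audit_shipment), which is F(¬audit_shipment): ¬audit_shipment is forbidden.

Forbidden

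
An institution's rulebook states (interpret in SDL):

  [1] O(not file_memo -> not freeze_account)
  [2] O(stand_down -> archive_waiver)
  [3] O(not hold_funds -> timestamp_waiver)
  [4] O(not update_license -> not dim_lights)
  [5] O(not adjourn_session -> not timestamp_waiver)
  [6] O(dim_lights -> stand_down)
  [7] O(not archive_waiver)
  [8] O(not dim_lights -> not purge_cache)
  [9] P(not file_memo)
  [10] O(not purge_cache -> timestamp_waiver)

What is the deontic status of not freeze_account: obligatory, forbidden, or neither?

Neither

Premise 1 is O(not file_memo -> not freeze_account), but O(not file_memo) is not derivable from the premises (the permission P(not file_memo) asserts only not O(file_memo), not O(not file_memo)), so it does not yield O(not freeze_account).
No premise or chain of K-axiom applications forces O(not freeze_account), and none forces O(freeze_account). So not freeze_account is neither obligatory nor forbidden under these norms.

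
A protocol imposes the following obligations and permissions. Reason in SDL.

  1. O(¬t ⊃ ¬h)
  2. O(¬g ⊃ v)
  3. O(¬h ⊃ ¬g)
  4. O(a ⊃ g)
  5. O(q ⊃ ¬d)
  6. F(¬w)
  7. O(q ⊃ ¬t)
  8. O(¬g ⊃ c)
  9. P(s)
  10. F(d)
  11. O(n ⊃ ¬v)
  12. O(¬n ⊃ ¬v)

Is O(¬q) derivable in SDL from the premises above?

By case analysis on n: premise 11 gives O(n ⊃ ¬v) and premise 12 gives O(¬n ⊃ ¬v), so O(¬v) either way.
Premise 2, O(¬g ⊃ v), contraposes to O(¬v ⊃ g); with O(¬v) we get O(g).
The contrapositive of premise 3 (O(¬h ⊃ ¬g)) is O(g ⊃ h), and O(g) is already established, so O(h).
The contrapositive of premise 1 (O(¬t ⊃ ¬h)) is O(h ⊃ t), and O(h) is already established, so O(t).
Premise 7, O(q ⊃ ¬t), contraposes to O(t ⊃ ¬q); with O(t) we get O(¬q).
Premises 4, 5, 6, 8, 9, 10 do not contribute to this derivation.
So O(¬q) follows.

Yes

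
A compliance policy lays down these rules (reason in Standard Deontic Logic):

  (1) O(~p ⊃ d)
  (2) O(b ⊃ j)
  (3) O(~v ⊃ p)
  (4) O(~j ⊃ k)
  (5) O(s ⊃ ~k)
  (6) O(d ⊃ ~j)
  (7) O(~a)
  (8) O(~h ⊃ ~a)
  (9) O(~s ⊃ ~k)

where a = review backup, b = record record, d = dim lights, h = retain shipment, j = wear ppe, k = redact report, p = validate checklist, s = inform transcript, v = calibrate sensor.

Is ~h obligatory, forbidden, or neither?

Premise 8 is O(~h ⊃ ~a); even if O(~a) held, inferring O(~h) would be affirming the consequent — invalid.
No premise or chain of K-axiom applications forces O(~h), and none forces O(h). So ~h is neither obligatory nor forbidden under these norms.

Neither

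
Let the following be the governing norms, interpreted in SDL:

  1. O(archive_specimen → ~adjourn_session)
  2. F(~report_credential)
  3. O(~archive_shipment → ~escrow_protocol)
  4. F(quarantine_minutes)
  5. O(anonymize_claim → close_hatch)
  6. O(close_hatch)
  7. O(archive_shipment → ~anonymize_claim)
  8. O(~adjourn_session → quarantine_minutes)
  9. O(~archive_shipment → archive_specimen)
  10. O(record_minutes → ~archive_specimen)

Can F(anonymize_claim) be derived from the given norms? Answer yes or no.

Premise 4, F(quarantine_minutes), is equivalent to O(~quarantine_minutes).
The contrapositive of premise 8 (O(~adjourn_session → quarantine_minutes)) is O(~quarantine_minutes → adjourn_session), and O(~quarantine_minutes) is already established, so O(adjourn_session).
Premise 1, O(archive_specimen → ~adjourn_session), contraposes to O(adjourn_session → ~archive_specimen); with O(adjourn_session) we get O(~archive_specimen).
Premise 9 is O(~archive_shipment → archive_specimen); contrapositively O(~archive_specimen → archive_shipment). Since O(~archive_specimen) holds, K gives O(archive_shipment).
With premise 7, O(archive_shipment → ~anonymize_claim), the K-axiom yields O(~anonymize_claim).
Premises 2, 3, 5, 6, 10 do not contribute to this derivation.
So O(~anonymize_claim) holds, i.e. F(anonymize_claim). The claim follows.

Yes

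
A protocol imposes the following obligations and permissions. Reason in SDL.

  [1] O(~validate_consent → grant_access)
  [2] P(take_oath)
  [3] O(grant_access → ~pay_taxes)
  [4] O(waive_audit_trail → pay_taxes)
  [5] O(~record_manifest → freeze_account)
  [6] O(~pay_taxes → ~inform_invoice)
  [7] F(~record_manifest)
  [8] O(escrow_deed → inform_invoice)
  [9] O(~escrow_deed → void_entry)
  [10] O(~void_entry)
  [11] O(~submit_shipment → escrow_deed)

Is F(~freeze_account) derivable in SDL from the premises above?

Premise 5 is O(~record_manifest → freeze_account), but O(~record_manifest) is not derivable from the premises, so it does not yield O(freeze_account).
No other premise forces O(freeze_account). An ideal world satisfying every premise can still have ~freeze_account true, so F(~freeze_account) is not derivable.

No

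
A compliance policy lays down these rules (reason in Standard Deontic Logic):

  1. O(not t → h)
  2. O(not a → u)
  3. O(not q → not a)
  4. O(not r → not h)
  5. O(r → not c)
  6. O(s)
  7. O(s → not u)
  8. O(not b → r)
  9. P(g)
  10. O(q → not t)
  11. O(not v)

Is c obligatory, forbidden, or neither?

Premise 6 gives O(s).
With premise 7, O(s → not u), the K-axiom yields O(not u).
The contrapositive of premise 2 (O(not a → u)) is O(not u → a), and O(not u) is already established, so O(a).
Premise 3 is O(not q → not a); contrapositively O(a → q). Since O(a) holds, K gives O(q).
Applying K to premise 10 (O(q → not t)) and O(q) yields O(not t).
Premise 1 is O(not t → h); since O(not t), deontic closure gives O(h).
Premise 4 is O(not r → not h); contrapositively O(h → r). Since O(h) holds, K gives O(r).
From O(r) and premise 5, O(r → not c), we obtain O(not c).
Premises 8, 9, 11 do not contribute to this derivation.
Thus O(not c), which is F(c): c is forbidden.

Forbidden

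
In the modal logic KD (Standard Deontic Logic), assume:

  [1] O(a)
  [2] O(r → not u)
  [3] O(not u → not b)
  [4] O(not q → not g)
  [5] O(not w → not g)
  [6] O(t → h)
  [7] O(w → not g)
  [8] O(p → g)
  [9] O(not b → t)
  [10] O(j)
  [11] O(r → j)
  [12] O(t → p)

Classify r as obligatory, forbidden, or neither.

Premises 7 and 5 are O(w → not g) and O(not w → not g); every ideal world satisfies w or not w, so in either case not g holds — hence O(not g).
Premise 8 is O(p → g); contrapositively O(not g → not p). Since O(not g) holds, K gives O(not p).
Premise 12 is O(t → p); contrapositively O(not p → not t). Since O(not p) holds, K gives O(not t).
The contrapositive of premise 9 (O(not b → t)) is O(not t → b), and O(not t) is already established, so O(b).
Premise 3, O(not u → not b), contraposes to O(b → u); with O(b) we get O(u).
Premise 2, O(r → not u), contraposes to O(u → not r); with O(u) we get O(not r).
Premises 1, 4, 6, 10, 11 do not contribute to this derivation.
Thus O(not r), which is F(r): r is forbidden.

Forbidden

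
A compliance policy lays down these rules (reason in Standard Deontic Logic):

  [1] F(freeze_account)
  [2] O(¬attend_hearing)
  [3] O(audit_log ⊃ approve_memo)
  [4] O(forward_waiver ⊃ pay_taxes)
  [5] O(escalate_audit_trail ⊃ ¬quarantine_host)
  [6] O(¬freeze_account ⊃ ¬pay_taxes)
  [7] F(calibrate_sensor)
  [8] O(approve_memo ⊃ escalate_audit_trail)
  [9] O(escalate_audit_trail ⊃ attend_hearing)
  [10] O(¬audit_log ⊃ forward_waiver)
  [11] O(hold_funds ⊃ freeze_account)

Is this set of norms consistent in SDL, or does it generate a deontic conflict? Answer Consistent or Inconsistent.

Premise 2 gives O(¬attend_hearing).
Premise 9 is O(escalate_audit_trail ⊃ attend_hearing); contrapositively O(¬attend_hearing ⊃ ¬escalate_audit_trail). Since O(¬attend_hearing) holds, K gives O(¬escalate_audit_trail).
Premise 8 is O(approve_memo ⊃ escalate_audit_trail); contrapositively O(¬escalate_audit_trail ⊃ ¬approve_memo). Since O(¬escalate_audit_trail) holds, K gives O(¬approve_memo).
Premise 3 is O(audit_log ⊃ approve_memo); contrapositively O(¬approve_memo ⊃ ¬audit_log). Since O(¬approve_memo) holds, K gives O(¬audit_log).
Applying K to premise 10 (O(¬audit_log ⊃ forward_waiver)) and O(¬audit_log) yields O(forward_waiver).
From O(forward_waiver) and premise 4, O(forward_waiver ⊃ pay_taxes), we obtain O(pay_taxes).
Premise 6 is O(¬freeze_account ⊃ ¬pay_taxes); contrapositively O(pay_taxes ⊃ freeze_account). Since O(pay_taxes) holds, K gives O(freeze_account).
But premise 1, F(freeze_account), means O(¬freeze_account).
We now have both O(freeze_account) and O(¬freeze_account) — freeze_account is simultaneously obligatory and forbidden, violating the D-axiom.

Inconsistent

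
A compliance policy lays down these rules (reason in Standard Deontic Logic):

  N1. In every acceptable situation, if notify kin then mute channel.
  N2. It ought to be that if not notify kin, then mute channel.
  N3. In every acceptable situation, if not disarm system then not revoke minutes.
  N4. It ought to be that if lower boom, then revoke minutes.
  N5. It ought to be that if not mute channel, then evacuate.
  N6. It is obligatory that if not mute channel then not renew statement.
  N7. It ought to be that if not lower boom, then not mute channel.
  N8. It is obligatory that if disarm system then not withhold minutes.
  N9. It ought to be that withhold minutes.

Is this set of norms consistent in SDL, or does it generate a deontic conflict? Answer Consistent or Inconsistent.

Inconsistent

By case analysis on notify_kin: premise 1 gives O(notify_kin → mute_channel) and premise 2 gives O(¬notify_kin → mute_channel), so O(mute_channel) either way.
The contrapositive of premise 7 (O(¬lower_boom → ¬mute_channel)) is O(mute_channel → lower_boom), and O(mute_channel) is already established, so O(lower_boom).
With premise 4, O(lower_boom → revoke_minutes), the K-axiom yields O(revoke_minutes).
Premise 3, O(¬disarm_system → ¬revoke_minutes), contraposes to O(revoke_minutes → disarm_system); with O(revoke_minutes) we get O(disarm_system).
From O(disarm_system) and premise 8, O(disarm_system → ¬withhold_minutes), we obtain O(¬withhold_minutes).
Yet premise 9 states O(withhold_minutes).
We now have both O(¬withhold_minutes) and O(withhold_minutes) — withhold_minutes is simultaneously obligatory and forbidden, violating the D-axiom.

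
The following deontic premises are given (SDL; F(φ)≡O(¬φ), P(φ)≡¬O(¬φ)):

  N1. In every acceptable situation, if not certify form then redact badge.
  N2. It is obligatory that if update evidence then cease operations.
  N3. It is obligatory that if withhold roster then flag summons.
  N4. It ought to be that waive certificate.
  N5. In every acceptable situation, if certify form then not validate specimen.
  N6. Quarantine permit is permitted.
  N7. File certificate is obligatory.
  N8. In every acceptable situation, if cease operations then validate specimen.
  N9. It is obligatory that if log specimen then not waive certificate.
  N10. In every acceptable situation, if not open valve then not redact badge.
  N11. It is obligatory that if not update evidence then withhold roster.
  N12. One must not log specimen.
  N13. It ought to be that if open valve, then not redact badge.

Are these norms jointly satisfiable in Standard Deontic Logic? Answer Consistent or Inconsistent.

Premise 9 is O(log_specimen → ¬waive_certificate), but O(log_specimen) is not derivable from the premises, so it does not yield O(¬waive_certificate).
So O(¬waive_certificate) is not derivable, and the apparent clash with O(waive_certificate) does not arise.
A world satisfying every obligation exists (e.g. cease_operations=false, certify_form=true, file_certificate=true, flag_summons=true, log_specimen=false, open_valve=false, quarantine_permit=false, redact_badge=false, update_evidence=false, validate_specimen=false, waive_certificate=true, withhold_roster=true); no atom is both obligatory and forbidden, so the set is consistent.

Consistent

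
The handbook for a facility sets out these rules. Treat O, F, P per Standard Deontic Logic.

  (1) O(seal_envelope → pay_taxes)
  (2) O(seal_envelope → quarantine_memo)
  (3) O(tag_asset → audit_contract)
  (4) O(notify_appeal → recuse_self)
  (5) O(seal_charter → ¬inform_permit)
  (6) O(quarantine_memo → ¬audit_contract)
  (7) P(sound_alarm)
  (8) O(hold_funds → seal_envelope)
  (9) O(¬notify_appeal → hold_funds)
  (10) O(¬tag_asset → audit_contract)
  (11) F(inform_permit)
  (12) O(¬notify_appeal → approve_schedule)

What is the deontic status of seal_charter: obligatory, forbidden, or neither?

Neither

Premise 5 is O(seal_charter → ¬inform_permit); even if O(¬inform_permit) held, inferring O(seal_charter) would be affirming the consequent — invalid.
No premise or chain of K-axiom applications forces O(seal_charter), and none forces O(¬seal_charter). So seal_charter is neither obligatory nor forbidden under these norms.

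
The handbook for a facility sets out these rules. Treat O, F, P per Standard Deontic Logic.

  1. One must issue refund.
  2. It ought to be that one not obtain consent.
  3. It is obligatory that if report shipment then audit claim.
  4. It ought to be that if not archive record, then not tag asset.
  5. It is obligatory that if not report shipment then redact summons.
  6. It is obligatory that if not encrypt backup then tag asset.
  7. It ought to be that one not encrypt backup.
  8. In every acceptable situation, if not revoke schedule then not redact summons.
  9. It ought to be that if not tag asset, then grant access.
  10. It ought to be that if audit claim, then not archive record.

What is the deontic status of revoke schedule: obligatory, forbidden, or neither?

Obligatory

Premise 7 gives O(¬encrypt_backup).
From O(¬encrypt_backup) and premise 6, O(¬encrypt_backup → tag_asset), we obtain O(tag_asset).
Premise 4, O(¬archive_record → ¬tag_asset), contraposes to O(tag_asset → archive_record); with O(tag_asset) we get O(archive_record).
Premise 10 is O(audit_claim → ¬archive_record); contrapositively O(archive_record → ¬audit_claim). Since O(archive_record) holds, K gives O(¬audit_claim).
Premise 3, O(report_shipment → audit_claim), contraposes to O(¬audit_claim → ¬report_shipment); with O(¬audit_claim) we get O(¬report_shipment).
With premise 5, O(¬report_shipment → redact_summons), the K-axiom yields O(redact_summons).
Premise 8 is O(¬revoke_schedule → ¬redact_summons); contrapositively O(redact_summons → revoke_schedule). Since O(redact_summons) holds, K gives O(revoke_schedule).
Premises 1, 2, 9 do not contribute to this derivation.
Hence revoke_schedule is obligatory.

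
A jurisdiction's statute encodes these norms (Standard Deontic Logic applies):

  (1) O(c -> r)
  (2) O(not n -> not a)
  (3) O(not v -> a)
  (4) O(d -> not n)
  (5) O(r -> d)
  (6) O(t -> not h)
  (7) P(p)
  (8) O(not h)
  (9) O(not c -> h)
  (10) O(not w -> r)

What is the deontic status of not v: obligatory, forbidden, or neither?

Premise 8 gives O(not h).
Premise 9, O(not c -> h), contraposes to O(not h -> c); with O(not h) we get O(c).
From O(c) and premise 1, O(c -> r), we obtain O(r).
From O(r) and premise 5, O(r -> d), we obtain O(d).
From O(d) and premise 4, O(d -> not n), we obtain O(not n).
From O(not n) and premise 2, O(not n -> not a), we obtain O(not a).
Premise 3 is O(not v -> a); contrapositively O(not a -> v). Since O(not a) holds, K gives O(v).
Premises 6, 7, 10 do not contribute to this derivation.
Thus O(v), which is F(not v): not v is forbidden.

Forbidden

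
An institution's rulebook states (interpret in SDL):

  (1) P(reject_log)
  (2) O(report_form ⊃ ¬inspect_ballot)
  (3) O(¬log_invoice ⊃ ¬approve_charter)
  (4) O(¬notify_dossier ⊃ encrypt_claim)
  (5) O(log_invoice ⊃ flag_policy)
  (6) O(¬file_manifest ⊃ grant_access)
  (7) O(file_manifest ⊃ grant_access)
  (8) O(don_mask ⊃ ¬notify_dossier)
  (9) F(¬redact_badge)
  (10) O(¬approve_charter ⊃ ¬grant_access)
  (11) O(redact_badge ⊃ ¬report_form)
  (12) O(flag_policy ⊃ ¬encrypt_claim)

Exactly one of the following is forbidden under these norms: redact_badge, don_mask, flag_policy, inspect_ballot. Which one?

Premises 7 and 6 cover both cases: O(file_manifest ⊃ grant_access) and O(¬file_manifest ⊃ grant_access). Since file_manifest ∨ ¬file_manifest is a tautology, O(grant_access) follows.
The contrapositive of premise 10 (O(¬approve_charter ⊃ ¬grant_access)) is O(grant_access ⊃ approve_charter), and O(grant_access) is already established, so O(approve_charter).
Premise 3, O(¬log_invoice ⊃ ¬approve_charter), contraposes to O(approve_charter ⊃ log_invoice); with O(approve_charter) we get O(log_invoice).
Premise 5 is O(log_invoice ⊃ flag_policy); since O(log_invoice), deontic closure gives O(flag_policy).
Applying K to premise 12 (O(flag_policy ⊃ ¬encrypt_claim)) and O(flag_policy) yields O(¬encrypt_claim).
Premise 4, O(¬notify_dossier ⊃ encrypt_claim), contraposes to O(¬encrypt_claim ⊃ notify_dossier); with O(¬encrypt_claim) we get O(notify_dossier).
Premise 8 is O(don_mask ⊃ ¬notify_dossier); contrapositively O(notify_dossier ⊃ ¬don_mask). Since O(notify_dossier) holds, K gives O(¬don_mask).
So O(¬don_mask) holds, i.e. don_mask is forbidden. None of the other listed options is forbidden under the premises.

don_mask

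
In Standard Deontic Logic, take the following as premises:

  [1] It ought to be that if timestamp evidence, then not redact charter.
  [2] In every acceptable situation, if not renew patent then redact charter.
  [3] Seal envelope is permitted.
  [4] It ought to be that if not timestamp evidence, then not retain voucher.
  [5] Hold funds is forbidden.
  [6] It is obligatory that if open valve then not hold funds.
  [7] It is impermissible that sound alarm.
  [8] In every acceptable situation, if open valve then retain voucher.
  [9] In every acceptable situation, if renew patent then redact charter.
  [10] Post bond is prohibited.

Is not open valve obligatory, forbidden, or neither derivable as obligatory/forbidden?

Obligatory

By case analysis on renew_patent: premise 9 gives O(renew_patent → redact_charter) and premise 2 gives O(¬renew_patent → redact_charter), so O(redact_charter) either way.
Premise 1 is O(timestamp_evidence → ¬redact_charter); contrapositively O(redact_charter → ¬timestamp_evidence). Since O(redact_charter) holds, K gives O(¬timestamp_evidence).
Premise 4 is O(¬timestamp_evidence → ¬retain_voucher); since O(¬timestamp_evidence), deontic closure gives O(¬retain_voucher).
The contrapositive of premise 8 (O(open_valve → retain_voucher)) is O(¬retain_voucher → ¬open_valve), and O(¬retain_voucher) is already established, so O(¬open_valve).
Premises 3, 5, 6, 7, 10 do not contribute to this derivation.
Hence ¬open_valve is obligatory.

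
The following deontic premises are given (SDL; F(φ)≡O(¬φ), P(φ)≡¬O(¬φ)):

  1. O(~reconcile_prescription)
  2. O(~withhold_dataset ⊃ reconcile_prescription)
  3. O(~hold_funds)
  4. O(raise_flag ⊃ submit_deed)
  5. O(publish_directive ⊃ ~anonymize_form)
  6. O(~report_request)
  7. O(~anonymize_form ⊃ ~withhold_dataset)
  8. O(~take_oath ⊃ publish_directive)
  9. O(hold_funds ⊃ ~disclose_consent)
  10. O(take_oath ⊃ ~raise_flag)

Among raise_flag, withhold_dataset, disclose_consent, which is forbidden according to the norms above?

Premise 1 gives O(~reconcile_prescription).
The contrapositive of premise 2 (O(~withhold_dataset ⊃ reconcile_prescription)) is O(~reconcile_prescription ⊃ withhold_dataset), and O(~reconcile_prescription) is already established, so O(withhold_dataset).
Premise 7 is O(~anonymize_form ⊃ ~withhold_dataset); contrapositively O(withhold_dataset ⊃ anonymize_form). Since O(withhold_dataset) holds, K gives O(anonymize_form).
Premise 5 is O(publish_directive ⊃ ~anonymize_form); contrapositively O(anonymize_form ⊃ ~publish_directive). Since O(anonymize_form) holds, K gives O(~publish_directive).
Premise 8, O(~take_oath ⊃ publish_directive), contraposes to O(~publish_directive ⊃ take_oath); with O(~publish_directive) we get O(take_oath).
Premise 10 is O(take_oath ⊃ ~raise_flag); since O(take_oath), deontic closure gives O(~raise_flag).
So O(~raise_flag) holds, i.e. raise_flag is forbidden. None of the other listed options is forbidden under the premises.

raise_flag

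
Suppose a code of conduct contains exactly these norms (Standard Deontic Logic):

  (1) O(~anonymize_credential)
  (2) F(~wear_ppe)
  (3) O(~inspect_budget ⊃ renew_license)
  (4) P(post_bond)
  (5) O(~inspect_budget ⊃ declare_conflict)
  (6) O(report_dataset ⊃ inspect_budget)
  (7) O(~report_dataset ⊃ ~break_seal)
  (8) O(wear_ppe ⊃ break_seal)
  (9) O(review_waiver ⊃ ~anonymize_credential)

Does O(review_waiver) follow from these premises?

Premise 9 is O(review_waiver ⊃ ~anonymize_credential); even if O(~anonymize_credential) held, inferring O(review_waiver) would be affirming the consequent — invalid.
No other premise forces O(review_waiver). An ideal world satisfying every premise can still have review_waiver false, so O(review_waiver) is not derivable.

No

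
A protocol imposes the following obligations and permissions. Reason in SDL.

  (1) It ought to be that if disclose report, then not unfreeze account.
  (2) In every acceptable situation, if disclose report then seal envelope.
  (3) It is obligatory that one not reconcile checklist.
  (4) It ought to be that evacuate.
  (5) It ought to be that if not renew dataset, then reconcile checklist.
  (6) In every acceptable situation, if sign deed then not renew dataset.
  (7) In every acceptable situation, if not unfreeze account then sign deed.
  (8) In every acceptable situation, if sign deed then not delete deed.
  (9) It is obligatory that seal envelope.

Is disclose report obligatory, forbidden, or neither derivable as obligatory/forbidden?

Premise 3 states O(¬reconcile_checklist) outright.
Premise 5 is O(¬renew_dataset → reconcile_checklist); contrapositively O(¬reconcile_checklist → renew_dataset). Since O(¬reconcile_checklist) holds, K gives O(renew_dataset).
The contrapositive of premise 6 (O(sign_deed → ¬renew_dataset)) is O(renew_dataset → ¬sign_deed), and O(renew_dataset) is already established, so O(¬sign_deed).
The contrapositive of premise 7 (O(¬unfreeze_account → sign_deed)) is O(¬sign_deed → unfreeze_account), and O(¬sign_deed) is already established, so O(unfreeze_account).
The contrapositive of premise 1 (O(disclose_report → ¬unfreeze_account)) is O(unfreeze_account → ¬disclose_report), and O(unfreeze_account) is already established, so O(¬disclose_report).
Premises 2, 4, 8, 9 do not contribute to this derivation.
Thus O(¬disclose_report), which is F(disclose_report): disclose_report is forbidden.

Forbidden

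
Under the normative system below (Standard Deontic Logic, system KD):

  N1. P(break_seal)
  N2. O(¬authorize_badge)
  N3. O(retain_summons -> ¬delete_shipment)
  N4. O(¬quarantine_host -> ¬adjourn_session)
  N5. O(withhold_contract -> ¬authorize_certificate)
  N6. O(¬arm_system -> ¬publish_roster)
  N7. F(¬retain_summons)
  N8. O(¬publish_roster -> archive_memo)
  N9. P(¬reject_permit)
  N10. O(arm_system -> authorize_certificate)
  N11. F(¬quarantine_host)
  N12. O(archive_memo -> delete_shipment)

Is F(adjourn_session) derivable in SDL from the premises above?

No

Premise 4 is O(¬quarantine_host -> ¬adjourn_session), but O(¬quarantine_host) is not derivable from the premises, so it does not yield O(¬adjourn_session).
No other premise forces O(¬adjourn_session). An ideal world satisfying every premise can still have adjourn_session true, so F(adjourn_session) is not derivable.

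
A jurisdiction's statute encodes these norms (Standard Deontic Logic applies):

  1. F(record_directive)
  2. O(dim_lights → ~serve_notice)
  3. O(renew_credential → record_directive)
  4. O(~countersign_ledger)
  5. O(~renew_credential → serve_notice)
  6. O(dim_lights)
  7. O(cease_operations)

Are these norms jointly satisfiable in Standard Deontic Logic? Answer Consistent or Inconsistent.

Premise 6 gives O(dim_lights).
Premise 2 is O(dim_lights → ~serve_notice); since O(dim_lights), deontic closure gives O(~serve_notice).
The contrapositive of premise 5 (O(~renew_credential → serve_notice)) is O(~serve_notice → renew_credential), and O(~serve_notice) is already established, so O(renew_credential).
From O(renew_credential) and premise 3, O(renew_credential → record_directive), we obtain O(record_directive).
However, F(record_directive) at premise 1 amounts to O(~record_directive).
We now have both O(record_directive) and O(~record_directive) — record_directive is simultaneously obligatory and forbidden, violating the D-axiom.

Inconsistent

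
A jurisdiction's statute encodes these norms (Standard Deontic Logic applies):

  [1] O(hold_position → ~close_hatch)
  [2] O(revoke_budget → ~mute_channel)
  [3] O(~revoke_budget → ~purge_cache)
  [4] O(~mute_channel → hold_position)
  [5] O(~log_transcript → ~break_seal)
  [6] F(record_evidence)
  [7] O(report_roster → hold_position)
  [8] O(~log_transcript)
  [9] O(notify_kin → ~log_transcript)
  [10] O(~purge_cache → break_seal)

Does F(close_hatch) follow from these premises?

Premise 8 gives O(~log_transcript).
From O(~log_transcript) and premise 5, O(~log_transcript → ~break_seal), we obtain O(~break_seal).
Premise 10 is O(~purge_cache → break_seal); contrapositively O(~break_seal → purge_cache). Since O(~break_seal) holds, K gives O(purge_cache).
The contrapositive of premise 3 (O(~revoke_budget → ~purge_cache)) is O(purge_cache → revoke_budget), and O(purge_cache) is already established, so O(revoke_budget).
Premise 2 is O(revoke_budget → ~mute_channel); since O(revoke_budget), deontic closure gives O(~mute_channel).
From O(~mute_channel) and premise 4, O(~mute_channel → hold_position), we obtain O(hold_position).
Premise 1 is O(hold_position → ~close_hatch); since O(hold_position), deontic closure gives O(~close_hatch).
Premises 6, 7, 9 do not contribute to this derivation.
So O(~close_hatch) holds, i.e. F(close_hatch). The claim follows.

Yes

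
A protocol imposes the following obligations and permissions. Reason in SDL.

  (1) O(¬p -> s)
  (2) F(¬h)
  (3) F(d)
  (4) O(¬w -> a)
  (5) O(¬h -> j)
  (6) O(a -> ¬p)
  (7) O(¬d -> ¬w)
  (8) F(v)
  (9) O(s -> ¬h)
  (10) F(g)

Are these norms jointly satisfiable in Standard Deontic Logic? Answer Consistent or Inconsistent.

Inconsistent

Premise 2 is F(¬h), i.e. O(h).
Premise 9 is O(s -> ¬h); contrapositively O(h -> ¬s). Since O(h) holds, K gives O(¬s).
The contrapositive of premise 1 (O(¬p -> s)) is O(¬s -> p), and O(¬s) is already established, so O(p).
Premise 6, O(a -> ¬p), contraposes to O(p -> ¬a); with O(p) we get O(¬a).
Premise 4 is O(¬w -> a); contrapositively O(¬a -> w). Since O(¬a) holds, K gives O(w).
Premise 7 is O(¬d -> ¬w); contrapositively O(w -> d). Since O(w) holds, K gives O(d).
Yet premise 3 is F(d), i.e. O(¬d).
We now have both O(d) and O(¬d) — d is simultaneously obligatory and forbidden, violating the D-axiom.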